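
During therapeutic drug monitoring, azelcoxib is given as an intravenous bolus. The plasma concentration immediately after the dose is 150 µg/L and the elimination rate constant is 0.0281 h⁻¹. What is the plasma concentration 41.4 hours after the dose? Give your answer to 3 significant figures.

C(t) = C₀ e^(−kt) = 150 × e^(−0.02810 × 41.4) = 150 × e^(−1.163) = 150 × 0.3124 ≈ 46.9 µg/L

46.9 µg/L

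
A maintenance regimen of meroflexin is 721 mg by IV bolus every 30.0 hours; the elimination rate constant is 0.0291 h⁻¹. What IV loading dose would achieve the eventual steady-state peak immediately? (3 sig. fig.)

1240 mg

Accumulation ratio R = 1 / (1 − e^(−kτ)) = 1 / (1 − e^(−0.02910×30.0)) = 1 / (1 − 0.4177) = 1.717
Loading dose = maintenance dose × R = 721 × 1.717 ≈ 1240 mg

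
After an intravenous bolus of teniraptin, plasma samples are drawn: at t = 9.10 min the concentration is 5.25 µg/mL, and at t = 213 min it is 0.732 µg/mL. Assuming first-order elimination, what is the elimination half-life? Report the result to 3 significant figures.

k = ln(C₁/C₂) / (t₂ − t₁) = ln(5.25/0.732) / (213 − 9.10)
  = 1.970 / 203.9 = 0.009663 min⁻¹
t½ = ln 2 / k = ln 2 / 0.009663 ≈ 71.7 minutes

71.7 minutes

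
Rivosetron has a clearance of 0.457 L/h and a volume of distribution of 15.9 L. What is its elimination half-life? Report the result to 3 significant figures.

24.1 hours

k = CL / V = 0.457 / 15.9 = 0.02874 h⁻¹
t½ = ln 2 / k = ln 2 / 0.02874 ≈ 24.1 hours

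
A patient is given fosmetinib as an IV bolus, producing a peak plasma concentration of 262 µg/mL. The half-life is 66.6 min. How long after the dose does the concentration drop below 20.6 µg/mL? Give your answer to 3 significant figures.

244 minutes

k = ln 2 / 66.6 = 0.01041 min⁻¹
C(t) = C₀ e^(−kt)  ⇒  t = ln(C₀/C) / k
t = ln(262/20.6) / 0.01041 = 2.543 / 0.01041 ≈ 244 minutes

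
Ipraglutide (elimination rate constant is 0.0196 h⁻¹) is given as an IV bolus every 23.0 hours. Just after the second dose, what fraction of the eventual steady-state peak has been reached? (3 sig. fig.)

0.594

f_n = 1 − e^(−nkτ) = 1 − e^(−2 × 0.01960 × 23.0) = 1 − e^(−0.9016) = 1 − 0.4059 ≈ 0.594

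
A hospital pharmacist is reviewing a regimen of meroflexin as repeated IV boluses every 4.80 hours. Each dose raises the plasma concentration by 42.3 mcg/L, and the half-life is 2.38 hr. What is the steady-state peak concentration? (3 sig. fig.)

56.2 mcg/L

k = ln 2 / 2.38 = 0.2912 hr⁻¹
Fraction remaining after one interval: e^(−kτ) = e^(−0.2912 × 4.80) = 0.2471
R = 1 / (1 − 0.2471) = 1.328
Css,max = 42.3 × 1.328 ≈ 56.2 mcg/L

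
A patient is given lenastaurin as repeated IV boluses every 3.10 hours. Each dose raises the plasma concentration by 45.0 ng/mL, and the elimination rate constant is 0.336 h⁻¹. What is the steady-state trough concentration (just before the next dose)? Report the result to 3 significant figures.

Fraction remaining after one interval: e^(−kτ) = e^(−0.3360 × 3.10) = 0.3529
R = 1 / (1 − 0.3529) = 1.545
Css,max = 45.0 × 1.545 = 69.54 ng/mL
Css,min = Css,max × e^(−kτ) = 69.54 × 0.3529 ≈ 24.5 ng/mL

24.5 ng/mL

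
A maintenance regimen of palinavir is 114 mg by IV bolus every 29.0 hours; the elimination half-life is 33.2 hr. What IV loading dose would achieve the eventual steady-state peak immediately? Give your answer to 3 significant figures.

k = ln 2 / 33.2 = 0.02088 hr⁻¹
Accumulation ratio R = 1 / (1 − e^(−kτ)) = 1 / (1 − e^(−0.02088×29.0)) = 1 / (1 − 0.5458) = 2.202
Loading dose = maintenance dose × R = 114 × 2.202 ≈ 251 mg

251 mg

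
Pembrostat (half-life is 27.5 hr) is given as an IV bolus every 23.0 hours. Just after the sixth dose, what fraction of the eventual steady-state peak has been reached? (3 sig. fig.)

k = ln 2 / 27.5 = 0.02521 hr⁻¹
f_n = 1 − e^(−nkτ) = 1 − e^(−6 × 0.02521 × 23.0) = 1 − e^(−3.478) = 1 − 0.03086 ≈ 0.969

0.969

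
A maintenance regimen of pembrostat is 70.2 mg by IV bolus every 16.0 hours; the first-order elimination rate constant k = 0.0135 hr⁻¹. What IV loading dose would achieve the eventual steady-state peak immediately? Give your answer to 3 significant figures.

Accumulation ratio R = 1 / (1 − e^(−kτ)) = 1 / (1 − e^(−0.01350×16.0)) = 1 / (1 − 0.8057) = 5.148
Loading dose = maintenance dose × R = 70.2 × 5.148 ≈ 361 mg

361 mg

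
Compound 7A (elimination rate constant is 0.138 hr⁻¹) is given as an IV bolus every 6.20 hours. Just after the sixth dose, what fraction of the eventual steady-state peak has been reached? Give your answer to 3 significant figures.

0.994

f_n = 1 − e^(−nkτ) = 1 − e^(−6 × 0.1380 × 6.20) = 1 − e^(−5.134) = 1 − 0.005895 ≈ 0.994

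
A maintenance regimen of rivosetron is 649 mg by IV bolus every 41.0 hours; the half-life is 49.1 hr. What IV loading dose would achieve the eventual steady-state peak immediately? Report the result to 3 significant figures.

k = ln 2 / 49.1 = 0.01412 hr⁻¹
Accumulation ratio R = 1 / (1 − e^(−kτ)) = 1 / (1 − e^(−0.01412×41.0)) = 1 / (1 − 0.5606) = 2.276
Loading dose = maintenance dose × R = 649 × 2.276 ≈ 1480 mg

1480 mg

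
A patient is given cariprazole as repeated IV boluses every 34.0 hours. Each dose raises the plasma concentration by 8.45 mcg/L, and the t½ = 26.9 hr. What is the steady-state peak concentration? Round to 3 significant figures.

14.5 mcg/L

k = ln 2 / 26.9 = 0.02577 hr⁻¹
Fraction remaining after one interval: e^(−kτ) = e^(−0.02577 × 34.0) = 0.4164
R = 1 / (1 − 0.4164) = 1.714
Css,max = 8.45 × 1.714 ≈ 14.5 mcg/L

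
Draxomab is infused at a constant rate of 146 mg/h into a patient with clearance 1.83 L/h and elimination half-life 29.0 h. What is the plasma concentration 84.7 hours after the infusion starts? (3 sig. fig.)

Css = rate / CL = 146 / 1.83 = 79.78 mg/L
k = ln 2 / 29.0 = 0.02390 h⁻¹
C(t) = Css (1 − e^(−kt)) = 79.78 × (1 − e^(−2.024)) = 79.78 × 0.8679 ≈ 69.2 mg/L

69.2 mg/L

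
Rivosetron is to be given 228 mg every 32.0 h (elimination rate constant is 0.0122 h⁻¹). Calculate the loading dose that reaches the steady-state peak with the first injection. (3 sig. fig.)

Accumulation ratio R = 1 / (1 − e^(−kτ)) = 1 / (1 − e^(−0.01220×32.0)) = 1 / (1 − 0.6768) = 3.094
Loading dose = maintenance dose × R = 228 × 3.094 ≈ 705 mg

705 mg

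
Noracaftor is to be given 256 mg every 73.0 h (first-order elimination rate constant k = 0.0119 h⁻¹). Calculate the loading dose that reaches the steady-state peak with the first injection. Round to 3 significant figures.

Accumulation ratio R = 1 / (1 − e^(−kτ)) = 1 / (1 − e^(−0.01190×73.0)) = 1 / (1 − 0.4195) = 1.723
Loading dose = maintenance dose × R = 256 × 1.723 ≈ 441 mg

441 mg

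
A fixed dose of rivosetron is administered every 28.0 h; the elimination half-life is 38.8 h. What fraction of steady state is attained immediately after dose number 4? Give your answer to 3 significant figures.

0.865

k = ln 2 / 38.8 = 0.01786 h⁻¹
f_n = 1 − e^(−nkτ) = 1 − e^(−4 × 0.01786 × 28.0) = 1 − e^(−2.001) = 1 − 0.1352 ≈ 0.865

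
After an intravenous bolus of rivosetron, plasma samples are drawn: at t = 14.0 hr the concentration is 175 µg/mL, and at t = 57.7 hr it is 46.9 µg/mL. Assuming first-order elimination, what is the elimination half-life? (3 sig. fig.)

23.0 hours

k = ln(C₁/C₂) / (t₂ − t₁) = ln(175/46.9) / (57.7 − 14.0)
  = 1.317 / 43.70 = 0.03013 hr⁻¹
t½ = ln 2 / k = ln 2 / 0.03013 ≈ 23.0 hours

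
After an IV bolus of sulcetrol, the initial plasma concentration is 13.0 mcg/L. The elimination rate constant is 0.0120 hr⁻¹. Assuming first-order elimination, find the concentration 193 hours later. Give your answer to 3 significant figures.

C(t) = C₀ e^(−kt) = 13.0 × e^(−0.01200 × 193) = 13.0 × e^(−2.316) = 13.0 × 0.09867 ≈ 1.28 mcg/L

1.28 mcg/L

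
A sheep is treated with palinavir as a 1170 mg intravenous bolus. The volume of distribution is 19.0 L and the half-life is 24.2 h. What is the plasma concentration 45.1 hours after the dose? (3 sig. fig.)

C₀ = dose / V = 1170 / 19.0 = 61.58 mg/L
k = ln 2 / 24.2 = 0.02864 h⁻¹
C(t) = C₀ e^(−kt) = 61.58 × e^(−0.02864 × 45.1) = 61.58 × e^(−1.292) = 61.58 × 0.2748 ≈ 16.9 mg/L

16.9 mg/L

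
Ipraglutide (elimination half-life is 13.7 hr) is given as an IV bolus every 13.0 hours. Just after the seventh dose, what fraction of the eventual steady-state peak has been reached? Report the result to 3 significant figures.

0.990

k = ln 2 / 13.7 = 0.05059 hr⁻¹
f_n = 1 − e^(−nkτ) = 1 − e^(−7 × 0.05059 × 13.0) = 1 − e^(−4.604) = 1 − 0.01001 ≈ 0.990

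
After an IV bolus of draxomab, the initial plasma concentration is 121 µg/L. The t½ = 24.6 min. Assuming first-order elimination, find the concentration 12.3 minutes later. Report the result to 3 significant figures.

k = ln 2 / 24.6 = 0.02818 min⁻¹
12.3 min is 0.5000 half-lives, so C = 121 × (1/2)^0.5000 = 121 × 0.7071 ≈ 85.6 µg/L

85.6 µg/L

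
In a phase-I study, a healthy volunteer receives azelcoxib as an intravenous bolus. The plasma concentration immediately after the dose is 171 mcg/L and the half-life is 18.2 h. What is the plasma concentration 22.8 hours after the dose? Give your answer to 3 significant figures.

71.8 mcg/L

k = ln 2 / 18.2 = 0.03809 h⁻¹
C(t) = C₀ e^(−kt) = 171 × e^(−0.03809 × 22.8) = 171 × e^(−0.8683) = 171 × 0.4196 ≈ 71.8 mcg/L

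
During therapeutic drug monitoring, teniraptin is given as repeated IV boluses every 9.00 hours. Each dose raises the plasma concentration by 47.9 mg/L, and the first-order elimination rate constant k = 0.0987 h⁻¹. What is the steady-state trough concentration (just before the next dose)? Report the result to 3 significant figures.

Fraction remaining after one interval: e^(−kτ) = e^(−0.09870 × 9.00) = 0.4114
R = 1 / (1 − 0.4114) = 1.699
Css,max = 47.9 × 1.699 = 81.37 mg/L
Css,min = Css,max × e^(−kτ) = 81.37 × 0.4114 ≈ 33.5 mg/L

33.5 mg/L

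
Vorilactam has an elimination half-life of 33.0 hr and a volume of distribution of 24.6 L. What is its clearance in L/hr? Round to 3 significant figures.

k = ln 2 / t½ = ln 2 / 33.0 = 0.02100 hr⁻¹
CL = k · V = 0.02100 × 24.6 ≈ 0.517 L/hr

0.517 L/hr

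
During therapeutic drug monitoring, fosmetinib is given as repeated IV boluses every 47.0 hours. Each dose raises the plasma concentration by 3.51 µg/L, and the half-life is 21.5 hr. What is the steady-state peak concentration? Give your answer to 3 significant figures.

k = ln 2 / 21.5 = 0.03224 hr⁻¹
Fraction remaining after one interval: e^(−kτ) = e^(−0.03224 × 47.0) = 0.2198
R = 1 / (1 − 0.2198) = 1.282
Css,max = 3.51 × 1.282 ≈ 4.50 µg/L

4.50 µg/L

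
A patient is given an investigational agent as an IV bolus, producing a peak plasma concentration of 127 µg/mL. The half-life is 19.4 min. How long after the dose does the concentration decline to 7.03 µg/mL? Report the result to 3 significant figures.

k = ln 2 / 19.4 = 0.03573 min⁻¹
C(t) = C₀ e^(−kt)  ⇒  t = ln(C₀/C) / k
t = ln(127/7.03) / 0.03573 = 2.894 / 0.03573 ≈ 81.0 minutes

81.0 minutes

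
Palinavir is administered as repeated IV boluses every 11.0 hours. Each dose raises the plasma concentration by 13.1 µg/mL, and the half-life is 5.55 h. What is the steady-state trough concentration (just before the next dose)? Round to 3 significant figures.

4.44 µg/mL

k = ln 2 / 5.55 = 0.1249 h⁻¹
Fraction remaining after one interval: e^(−kτ) = e^(−0.1249 × 11.0) = 0.2531
R = 1 / (1 − 0.2531) = 1.339
Css,max = 13.1 × 1.339 = 17.54 µg/mL
Css,min = Css,max × e^(−kτ) = 17.54 × 0.2531 ≈ 4.44 µg/mL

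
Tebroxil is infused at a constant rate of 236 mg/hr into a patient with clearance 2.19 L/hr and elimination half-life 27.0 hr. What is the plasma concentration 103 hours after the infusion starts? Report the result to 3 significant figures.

Css = rate / CL = 236 / 2.19 = 107.8 mg/L
k = ln 2 / 27.0 = 0.02567 hr⁻¹
C(t) = Css (1 − e^(−kt)) = 107.8 × (1 − e^(−2.644)) = 107.8 × 0.9289 ≈ 100 mg/L

100 mg/L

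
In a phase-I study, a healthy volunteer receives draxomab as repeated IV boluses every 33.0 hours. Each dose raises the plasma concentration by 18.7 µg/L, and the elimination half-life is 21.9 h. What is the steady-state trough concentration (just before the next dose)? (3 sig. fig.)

k = ln 2 / 21.9 = 0.03165 h⁻¹
Fraction remaining after one interval: e^(−kτ) = e^(−0.03165 × 33.0) = 0.3519
R = 1 / (1 − 0.3519) = 1.543
Css,max = 18.7 × 1.543 = 28.85 µg/L
Css,min = Css,max × e^(−kτ) = 28.85 × 0.3519 ≈ 10.2 µg/L

10.2 µg/L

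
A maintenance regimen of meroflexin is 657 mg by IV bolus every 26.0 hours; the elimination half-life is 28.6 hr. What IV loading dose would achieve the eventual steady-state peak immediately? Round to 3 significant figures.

1410 mg

k = ln 2 / 28.6 = 0.02424 hr⁻¹
Accumulation ratio R = 1 / (1 − e^(−kτ)) = 1 / (1 − e^(−0.02424×26.0)) = 1 / (1 − 0.5325) = 2.139
Loading dose = maintenance dose × R = 657 × 2.139 ≈ 1410 mg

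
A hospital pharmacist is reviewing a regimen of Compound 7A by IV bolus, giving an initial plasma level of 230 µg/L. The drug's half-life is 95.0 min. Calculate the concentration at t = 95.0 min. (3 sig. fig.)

115 µg/L

k = ln 2 / 95.0 = 0.007296 min⁻¹
95.0 min is 1.000 half-lives, so C = 230 × (1/2)^1.000 = 230 × 0.5000 ≈ 115 µg/L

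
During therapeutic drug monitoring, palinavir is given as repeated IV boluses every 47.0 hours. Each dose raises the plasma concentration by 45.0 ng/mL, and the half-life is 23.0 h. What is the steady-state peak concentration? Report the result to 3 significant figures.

k = ln 2 / 23.0 = 0.03014 h⁻¹
Fraction remaining after one interval: e^(−kτ) = e^(−0.03014 × 47.0) = 0.2426
R = 1 / (1 − 0.2426) = 1.320
Css,max = 45.0 × 1.320 ≈ 59.4 ng/mL

59.4 ng/mL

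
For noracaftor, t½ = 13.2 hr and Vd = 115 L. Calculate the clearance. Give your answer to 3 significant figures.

6.04 L/hr

k = ln 2 / t½ = ln 2 / 13.2 = 0.05251 hr⁻¹
CL = k · V = 0.05251 × 115 ≈ 6.04 L/hr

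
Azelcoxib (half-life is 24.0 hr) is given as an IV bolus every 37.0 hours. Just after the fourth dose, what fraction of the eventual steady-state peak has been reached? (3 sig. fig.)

0.986

k = ln 2 / 24.0 = 0.02888 hr⁻¹
f_n = 1 − e^(−nkτ) = 1 − e^(−4 × 0.02888 × 37.0) = 1 − e^(−4.274) = 1 − 0.01392 ≈ 0.986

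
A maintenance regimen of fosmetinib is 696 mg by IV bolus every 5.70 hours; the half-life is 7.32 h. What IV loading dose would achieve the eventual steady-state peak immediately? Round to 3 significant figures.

k = ln 2 / 7.32 = 0.09469 h⁻¹
Accumulation ratio R = 1 / (1 − e^(−kτ)) = 1 / (1 − e^(−0.09469×5.70)) = 1 / (1 − 0.5829) = 2.397
Loading dose = maintenance dose × R = 696 × 2.397 ≈ 1670 mg

1670 mg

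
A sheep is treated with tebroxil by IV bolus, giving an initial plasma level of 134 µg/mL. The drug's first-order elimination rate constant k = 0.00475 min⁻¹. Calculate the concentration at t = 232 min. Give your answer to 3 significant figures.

C(t) = C₀ e^(−kt) = 134 × e^(−0.004750 × 232) = 134 × e^(−1.102) = 134 × 0.3322 ≈ 44.5 µg/mL

44.5 µg/mL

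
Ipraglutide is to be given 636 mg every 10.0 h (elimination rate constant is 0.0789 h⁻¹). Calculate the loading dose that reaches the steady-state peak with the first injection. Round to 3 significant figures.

Accumulation ratio R = 1 / (1 − e^(−kτ)) = 1 / (1 − e^(−0.07890×10.0)) = 1 / (1 − 0.4543) = 1.833
Loading dose = maintenance dose × R = 636 × 1.833 ≈ 1170 mg

1170 mg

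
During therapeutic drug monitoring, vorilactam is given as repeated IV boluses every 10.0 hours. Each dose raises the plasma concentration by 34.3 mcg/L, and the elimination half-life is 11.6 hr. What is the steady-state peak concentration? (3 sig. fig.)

k = ln 2 / 11.6 = 0.05975 hr⁻¹
Fraction remaining after one interval: e^(−kτ) = e^(−0.05975 × 10.0) = 0.5502
R = 1 / (1 − 0.5502) = 2.223
Css,max = 34.3 × 2.223 ≈ 76.2 mcg/L

76.2 mcg/L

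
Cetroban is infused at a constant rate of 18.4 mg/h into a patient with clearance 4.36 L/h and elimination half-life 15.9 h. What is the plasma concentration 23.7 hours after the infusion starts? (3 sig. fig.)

2.72 µg/mL

Css = rate / CL = 18.4 / 4.36 = 4.220 µg/mL
k = ln 2 / 15.9 = 0.04359 h⁻¹
C(t) = Css (1 − e^(−kt)) = 4.220 × (1 − e^(−1.033)) = 4.220 × 0.6441 ≈ 2.72 µg/mL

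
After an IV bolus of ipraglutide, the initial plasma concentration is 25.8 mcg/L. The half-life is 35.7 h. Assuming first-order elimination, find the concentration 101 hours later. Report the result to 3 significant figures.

k = ln 2 / 35.7 = 0.01942 h⁻¹
C(t) = C₀ e^(−kt) = 25.8 × e^(−0.01942 × 101) = 25.8 × e^(−1.961) = 25.8 × 0.1407 ≈ 3.63 mcg/L

3.63 mcg/L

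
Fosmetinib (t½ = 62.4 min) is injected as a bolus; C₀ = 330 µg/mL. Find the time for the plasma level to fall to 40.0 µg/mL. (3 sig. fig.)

190 minutes

k = ln 2 / 62.4 = 0.01111 min⁻¹
C(t) = C₀ e^(−kt)  ⇒  t = ln(C₀/C) / k
t = ln(330/40.0) / 0.01111 = 2.110 / 0.01111 ≈ 190 minutes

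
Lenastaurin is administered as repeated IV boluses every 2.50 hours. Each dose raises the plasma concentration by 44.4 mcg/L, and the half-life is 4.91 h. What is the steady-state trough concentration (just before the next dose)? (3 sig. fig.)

105 mcg/L

k = ln 2 / 4.91 = 0.1412 h⁻¹
Fraction remaining after one interval: e^(−kτ) = e^(−0.1412 × 2.50) = 0.7026
R = 1 / (1 − 0.7026) = 3.363
Css,max = 44.4 × 3.363 = 149.3 mcg/L
Css,min = Css,max × e^(−kτ) = 149.3 × 0.7026 ≈ 105 mcg/L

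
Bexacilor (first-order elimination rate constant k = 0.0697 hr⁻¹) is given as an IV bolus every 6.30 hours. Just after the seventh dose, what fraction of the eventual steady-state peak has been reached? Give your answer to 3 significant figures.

f_n = 1 − e^(−nkτ) = 1 − e^(−7 × 0.06970 × 6.30) = 1 − e^(−3.074) = 1 − 0.04625 ≈ 0.954

0.954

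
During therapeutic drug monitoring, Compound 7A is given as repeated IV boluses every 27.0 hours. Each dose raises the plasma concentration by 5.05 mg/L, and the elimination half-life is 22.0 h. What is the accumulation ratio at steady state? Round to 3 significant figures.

k = ln 2 / 22.0 = 0.03151 h⁻¹
Fraction remaining after one interval: e^(−kτ) = e^(−0.03151 × 27.0) = 0.4271
R = 1 / (1 − 0.4271) = 1 / 0.5729 ≈ 1.75

1.75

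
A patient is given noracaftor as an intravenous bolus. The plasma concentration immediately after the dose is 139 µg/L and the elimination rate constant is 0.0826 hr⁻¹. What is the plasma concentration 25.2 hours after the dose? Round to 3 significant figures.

17.3 µg/L

C(t) = C₀ e^(−kt) = 139 × e^(−0.08260 × 25.2) = 139 × e^(−2.082) = 139 × 0.1247 ≈ 17.3 µg/L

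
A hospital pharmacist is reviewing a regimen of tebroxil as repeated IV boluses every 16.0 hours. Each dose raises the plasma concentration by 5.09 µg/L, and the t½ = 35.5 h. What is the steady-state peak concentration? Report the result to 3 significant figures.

k = ln 2 / 35.5 = 0.01953 h⁻¹
Fraction remaining after one interval: e^(−kτ) = e^(−0.01953 × 16.0) = 0.7317
R = 1 / (1 − 0.7317) = 3.727
Css,max = 5.09 × 3.727 ≈ 19.0 µg/L

19.0 µg/L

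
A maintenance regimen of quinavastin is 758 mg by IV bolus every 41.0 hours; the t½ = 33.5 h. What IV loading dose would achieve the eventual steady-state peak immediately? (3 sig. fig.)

k = ln 2 / 33.5 = 0.02069 h⁻¹
Accumulation ratio R = 1 / (1 − e^(−kτ)) = 1 / (1 − e^(−0.02069×41.0)) = 1 / (1 − 0.4281) = 1.749
Loading dose = maintenance dose × R = 758 × 1.749 ≈ 1330 mg

1330 mg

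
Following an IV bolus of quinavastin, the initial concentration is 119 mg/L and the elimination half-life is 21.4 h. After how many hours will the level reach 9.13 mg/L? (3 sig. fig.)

79.3 hours

k = ln 2 / 21.4 = 0.03239 h⁻¹
C(t) = C₀ e^(−kt)  ⇒  t = ln(C₀/C) / k
t = ln(119/9.13) / 0.03239 = 2.568 / 0.03239 ≈ 79.3 hours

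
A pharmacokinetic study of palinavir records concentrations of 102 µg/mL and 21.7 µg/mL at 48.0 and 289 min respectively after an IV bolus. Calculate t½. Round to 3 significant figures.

108 minutes

k = ln(C₁/C₂) / (t₂ − t₁) = ln(102/21.7) / (289 − 48.0)
  = 1.548 / 241.0 = 0.006422 min⁻¹
t½ = ln 2 / k = ln 2 / 0.006422 ≈ 108 minutes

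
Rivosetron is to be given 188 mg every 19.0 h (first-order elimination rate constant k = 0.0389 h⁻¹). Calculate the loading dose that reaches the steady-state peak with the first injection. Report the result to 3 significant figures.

360 mg

Accumulation ratio R = 1 / (1 − e^(−kτ)) = 1 / (1 − e^(−0.03890×19.0)) = 1 / (1 − 0.4775) = 1.914
Loading dose = maintenance dose × R = 188 × 1.914 ≈ 360 mg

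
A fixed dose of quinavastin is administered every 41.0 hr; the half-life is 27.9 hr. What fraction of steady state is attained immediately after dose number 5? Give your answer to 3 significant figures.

0.994

k = ln 2 / 27.9 = 0.02484 hr⁻¹
f_n = 1 − e^(−nkτ) = 1 − e^(−5 × 0.02484 × 41.0) = 1 − e^(−5.093) = 1 − 0.006139 ≈ 0.994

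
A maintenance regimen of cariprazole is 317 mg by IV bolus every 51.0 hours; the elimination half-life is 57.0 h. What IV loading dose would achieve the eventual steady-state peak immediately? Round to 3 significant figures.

686 mg

k = ln 2 / 57.0 = 0.01216 h⁻¹
Accumulation ratio R = 1 / (1 − e^(−kτ)) = 1 / (1 − e^(−0.01216×51.0)) = 1 / (1 − 0.5378) = 2.164
Loading dose = maintenance dose × R = 317 × 2.164 ≈ 686 mg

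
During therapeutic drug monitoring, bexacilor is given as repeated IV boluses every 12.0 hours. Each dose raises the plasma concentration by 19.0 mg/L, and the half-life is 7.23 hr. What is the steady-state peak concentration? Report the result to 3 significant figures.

k = ln 2 / 7.23 = 0.09587 hr⁻¹
Fraction remaining after one interval: e^(−kτ) = e^(−0.09587 × 12.0) = 0.3165
R = 1 / (1 − 0.3165) = 1.463
Css,max = 19.0 × 1.463 ≈ 27.8 mg/L

27.8 mg/L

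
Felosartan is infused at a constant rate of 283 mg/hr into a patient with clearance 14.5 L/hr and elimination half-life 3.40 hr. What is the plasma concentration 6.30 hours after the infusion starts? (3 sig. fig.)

Css = rate / CL = 283 / 14.5 = 19.52 µg/mL
k = ln 2 / 3.40 = 0.2039 hr⁻¹
C(t) = Css (1 − e^(−kt)) = 19.52 × (1 − e^(−1.284)) = 19.52 × 0.7232 ≈ 14.1 µg/mL

14.1 µg/mL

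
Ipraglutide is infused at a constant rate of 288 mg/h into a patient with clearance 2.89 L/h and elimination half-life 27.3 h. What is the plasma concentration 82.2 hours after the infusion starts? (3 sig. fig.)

87.3 mg/L

Css = rate / CL = 288 / 2.89 = 99.65 mg/L
k = ln 2 / 27.3 = 0.02539 h⁻¹
C(t) = Css (1 − e^(−kt)) = 99.65 × (1 − e^(−2.087)) = 99.65 × 0.8759 ≈ 87.3 mg/L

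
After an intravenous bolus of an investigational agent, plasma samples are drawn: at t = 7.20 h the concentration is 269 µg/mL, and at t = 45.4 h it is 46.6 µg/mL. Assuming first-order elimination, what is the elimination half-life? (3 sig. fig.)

k = ln(C₁/C₂) / (t₂ − t₁) = ln(269/46.6) / (45.4 − 7.20)
  = 1.753 / 38.20 = 0.04589 h⁻¹
t½ = ln 2 / k = ln 2 / 0.04589 ≈ 15.1 hours

15.1 hours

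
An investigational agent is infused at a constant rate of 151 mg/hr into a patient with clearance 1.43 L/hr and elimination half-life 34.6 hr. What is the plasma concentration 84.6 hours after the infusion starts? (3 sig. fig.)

Css = rate / CL = 151 / 1.43 = 105.6 µg/mL
k = ln 2 / 34.6 = 0.02003 hr⁻¹
C(t) = Css (1 − e^(−kt)) = 105.6 × (1 − e^(−1.695)) = 105.6 × 0.8164 ≈ 86.2 µg/mL

86.2 µg/mL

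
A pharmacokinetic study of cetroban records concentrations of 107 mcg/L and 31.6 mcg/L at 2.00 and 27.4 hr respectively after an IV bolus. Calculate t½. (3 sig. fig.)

14.4 hours

k = ln(C₁/C₂) / (t₂ − t₁) = ln(107/31.6) / (27.4 − 2.00)
  = 1.220 / 25.40 = 0.04802 hr⁻¹
t½ = ln 2 / k = ln 2 / 0.04802 ≈ 14.4 hours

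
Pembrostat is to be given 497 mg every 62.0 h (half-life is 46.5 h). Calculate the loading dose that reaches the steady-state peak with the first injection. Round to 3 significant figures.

824 mg

k = ln 2 / 46.5 = 0.01491 h⁻¹
Accumulation ratio R = 1 / (1 − e^(−kτ)) = 1 / (1 − e^(−0.01491×62.0)) = 1 / (1 − 0.3969) = 1.658
Loading dose = maintenance dose × R = 497 × 1.658 ≈ 824 mg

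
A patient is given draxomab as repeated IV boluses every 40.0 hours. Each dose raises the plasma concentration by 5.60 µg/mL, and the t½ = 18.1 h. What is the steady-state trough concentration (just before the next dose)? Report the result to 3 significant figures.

1.54 µg/mL

k = ln 2 / 18.1 = 0.03830 h⁻¹
Fraction remaining after one interval: e^(−kτ) = e^(−0.03830 × 40.0) = 0.2161
R = 1 / (1 − 0.2161) = 1.276
Css,max = 5.60 × 1.276 = 7.144 µg/mL
Css,min = Css,max × e^(−kτ) = 7.144 × 0.2161 ≈ 1.54 µg/mL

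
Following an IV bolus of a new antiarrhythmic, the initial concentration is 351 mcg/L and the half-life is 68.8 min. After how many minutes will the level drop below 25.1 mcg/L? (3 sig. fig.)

262 minutes

k = ln 2 / 68.8 = 0.01007 min⁻¹
C(t) = C₀ e^(−kt)  ⇒  t = ln(C₀/C) / k
t = ln(351/25.1) / 0.01007 = 2.638 / 0.01007 ≈ 262 minutes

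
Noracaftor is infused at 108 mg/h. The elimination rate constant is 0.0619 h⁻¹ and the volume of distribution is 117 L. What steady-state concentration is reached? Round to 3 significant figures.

CL = k · V = 0.0619 × 117 = 7.242 L/h
Css = rate / CL = 108 / 7.242 ≈ 14.9 mg/L

14.9 mg/L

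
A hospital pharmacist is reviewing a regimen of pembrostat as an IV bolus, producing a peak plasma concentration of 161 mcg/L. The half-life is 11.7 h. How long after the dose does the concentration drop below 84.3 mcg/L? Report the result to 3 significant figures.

10.9 hours

k = ln 2 / 11.7 = 0.05924 h⁻¹
C(t) = C₀ e^(−kt)  ⇒  t = ln(C₀/C) / k
t = ln(161/84.3) / 0.05924 = 0.6470 / 0.05924 ≈ 10.9 hours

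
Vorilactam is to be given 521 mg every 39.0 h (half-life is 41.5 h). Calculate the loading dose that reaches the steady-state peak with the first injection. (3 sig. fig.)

1090 mg

k = ln 2 / 41.5 = 0.01670 h⁻¹
Accumulation ratio R = 1 / (1 − e^(−kτ)) = 1 / (1 − e^(−0.01670×39.0)) = 1 / (1 − 0.5213) = 2.089
Loading dose = maintenance dose × R = 521 × 2.089 ≈ 1090 mg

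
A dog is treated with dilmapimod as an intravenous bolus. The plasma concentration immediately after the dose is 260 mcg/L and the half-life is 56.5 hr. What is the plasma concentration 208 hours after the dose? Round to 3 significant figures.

k = ln 2 / 56.5 = 0.01227 hr⁻¹
C(t) = C₀ e^(−kt) = 260 × e^(−0.01227 × 208) = 260 × e^(−2.552) = 260 × 0.07794 ≈ 20.3 mcg/L

20.3 mcg/L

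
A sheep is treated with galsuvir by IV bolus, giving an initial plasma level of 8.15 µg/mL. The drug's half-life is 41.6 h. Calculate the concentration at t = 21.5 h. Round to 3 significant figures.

5.70 µg/mL

k = ln 2 / 41.6 = 0.01666 h⁻¹
C(t) = C₀ e^(−kt) = 8.15 × e^(−0.01666 × 21.5) = 8.15 × e^(−0.3582) = 8.15 × 0.6989 ≈ 5.70 µg/mL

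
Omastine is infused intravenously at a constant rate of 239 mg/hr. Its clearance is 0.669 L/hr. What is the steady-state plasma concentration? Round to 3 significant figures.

357 mg/L

Css = infusion rate / CL = 239 / 0.669 ≈ 357 mg/L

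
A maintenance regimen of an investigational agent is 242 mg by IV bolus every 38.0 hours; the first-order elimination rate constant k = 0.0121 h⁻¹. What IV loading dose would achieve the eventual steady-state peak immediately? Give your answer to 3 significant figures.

657 mg

Accumulation ratio R = 1 / (1 − e^(−kτ)) = 1 / (1 − e^(−0.01210×38.0)) = 1 / (1 − 0.6314) = 2.713
Loading dose = maintenance dose × R = 242 × 2.713 ≈ 657 mg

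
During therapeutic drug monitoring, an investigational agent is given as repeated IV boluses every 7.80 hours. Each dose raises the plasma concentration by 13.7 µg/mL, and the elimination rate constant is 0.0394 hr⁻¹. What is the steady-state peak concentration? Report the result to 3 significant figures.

Fraction remaining after one interval: e^(−kτ) = e^(−0.03940 × 7.80) = 0.7354
R = 1 / (1 − 0.7354) = 3.780
Css,max = 13.7 × 3.780 ≈ 51.8 µg/mL

51.8 µg/mL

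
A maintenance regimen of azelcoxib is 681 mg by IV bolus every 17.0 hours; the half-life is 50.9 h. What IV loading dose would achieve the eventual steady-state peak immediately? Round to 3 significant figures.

3300 mg

k = ln 2 / 50.9 = 0.01362 h⁻¹
Accumulation ratio R = 1 / (1 − e^(−kτ)) = 1 / (1 − e^(−0.01362×17.0)) = 1 / (1 − 0.7933) = 4.839
Loading dose = maintenance dose × R = 681 × 4.839 ≈ 3300 mg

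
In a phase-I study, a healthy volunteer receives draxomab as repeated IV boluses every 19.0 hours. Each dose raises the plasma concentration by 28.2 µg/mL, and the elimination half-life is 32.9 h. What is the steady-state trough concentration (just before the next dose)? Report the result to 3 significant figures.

k = ln 2 / 32.9 = 0.02107 h⁻¹
Fraction remaining after one interval: e^(−kτ) = e^(−0.02107 × 19.0) = 0.6701
R = 1 / (1 − 0.6701) = 3.031
Css,max = 28.2 × 3.031 = 85.49 µg/mL
Css,min = Css,max × e^(−kτ) = 85.49 × 0.6701 ≈ 57.3 µg/mL

57.3 µg/mL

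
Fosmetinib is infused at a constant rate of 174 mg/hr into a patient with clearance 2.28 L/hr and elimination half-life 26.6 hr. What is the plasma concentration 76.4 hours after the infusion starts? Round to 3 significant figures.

Css = rate / CL = 174 / 2.28 = 76.32 µg/mL
k = ln 2 / 26.6 = 0.02606 hr⁻¹
C(t) = Css (1 − e^(−kt)) = 76.32 × (1 − e^(−1.991)) = 76.32 × 0.8634 ≈ 65.9 µg/mL

65.9 µg/mL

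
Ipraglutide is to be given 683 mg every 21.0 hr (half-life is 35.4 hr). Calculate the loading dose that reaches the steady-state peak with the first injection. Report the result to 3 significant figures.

2030 mg

k = ln 2 / 35.4 = 0.01958 hr⁻¹
Accumulation ratio R = 1 / (1 − e^(−kτ)) = 1 / (1 − e^(−0.01958×21.0)) = 1 / (1 − 0.6629) = 2.966
Loading dose = maintenance dose × R = 683 × 2.966 ≈ 2030 mg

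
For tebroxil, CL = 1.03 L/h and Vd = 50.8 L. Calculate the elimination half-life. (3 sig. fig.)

k = CL / V = 1.03 / 50.8 = 0.02028 h⁻¹
t½ = ln 2 / k = ln 2 / 0.02028 ≈ 34.2 hours

34.2 hours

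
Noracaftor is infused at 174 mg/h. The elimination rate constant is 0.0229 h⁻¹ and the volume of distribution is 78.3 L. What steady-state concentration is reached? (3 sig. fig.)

CL = k · V = 0.0229 × 78.3 = 1.793 L/h
Css = rate / CL = 174 / 1.793 ≈ 97.0 µg/mL

97.0 µg/mL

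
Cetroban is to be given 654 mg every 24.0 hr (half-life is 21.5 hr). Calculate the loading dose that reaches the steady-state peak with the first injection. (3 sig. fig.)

k = ln 2 / 21.5 = 0.03224 hr⁻¹
Accumulation ratio R = 1 / (1 − e^(−kτ)) = 1 / (1 − e^(−0.03224×24.0)) = 1 / (1 − 0.4613) = 1.856
Loading dose = maintenance dose × R = 654 × 1.856 ≈ 1210 mg

1210 mg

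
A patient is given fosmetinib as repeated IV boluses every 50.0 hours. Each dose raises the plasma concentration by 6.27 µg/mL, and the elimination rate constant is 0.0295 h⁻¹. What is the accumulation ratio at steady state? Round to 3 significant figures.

Fraction remaining after one interval: e^(−kτ) = e^(−0.02950 × 50.0) = 0.2288
R = 1 / (1 − 0.2288) = 1 / 0.7712 ≈ 1.30

1.30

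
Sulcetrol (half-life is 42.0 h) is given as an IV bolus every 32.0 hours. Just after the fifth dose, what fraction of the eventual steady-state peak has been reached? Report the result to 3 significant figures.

0.929

k = ln 2 / 42.0 = 0.01650 h⁻¹
f_n = 1 − e^(−nkτ) = 1 − e^(−5 × 0.01650 × 32.0) = 1 − e^(−2.641) = 1 − 0.07132 ≈ 0.929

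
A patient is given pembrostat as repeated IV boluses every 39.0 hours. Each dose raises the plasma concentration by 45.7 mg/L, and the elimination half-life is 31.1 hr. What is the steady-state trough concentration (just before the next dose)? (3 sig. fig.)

k = ln 2 / 31.1 = 0.02229 hr⁻¹
Fraction remaining after one interval: e^(−kτ) = e^(−0.02229 × 39.0) = 0.4193
R = 1 / (1 − 0.4193) = 1.722
Css,max = 45.7 × 1.722 = 78.70 mg/L
Css,min = Css,max × e^(−kτ) = 78.70 × 0.4193 ≈ 33.0 mg/L

33.0 mg/L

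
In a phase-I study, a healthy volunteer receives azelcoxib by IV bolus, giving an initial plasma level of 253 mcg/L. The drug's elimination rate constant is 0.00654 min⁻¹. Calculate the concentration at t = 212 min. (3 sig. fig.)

63.2 mcg/L

C(t) = C₀ e^(−kt) = 253 × e^(−0.006540 × 212) = 253 × e^(−1.386) = 253 × 0.2500 ≈ 63.2 mcg/L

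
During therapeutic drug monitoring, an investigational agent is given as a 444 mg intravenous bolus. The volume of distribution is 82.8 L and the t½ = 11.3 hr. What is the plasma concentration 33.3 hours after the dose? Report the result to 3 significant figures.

0.695 µg/mL

C₀ = dose / V = 444 / 82.8 = 5.362 µg/mL
k = ln 2 / 11.3 = 0.06134 hr⁻¹
C(t) = C₀ e^(−kt) = 5.362 × e^(−0.06134 × 33.3) = 5.362 × e^(−2.043) = 5.362 × 0.1297 ≈ 0.695 µg/mL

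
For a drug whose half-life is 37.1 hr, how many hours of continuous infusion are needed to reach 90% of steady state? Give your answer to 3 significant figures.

k = ln 2 / 37.1 = 0.01868 hr⁻¹
f = 1 − e^(−kt)  ⇒  t = −ln(1 − f) / k
t = −ln(1 − 0.9) / 0.01868 = 2.303 / 0.01868 ≈ 123 hours

123 hours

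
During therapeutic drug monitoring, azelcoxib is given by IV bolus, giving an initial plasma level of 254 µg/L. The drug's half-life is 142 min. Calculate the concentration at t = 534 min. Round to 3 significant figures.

k = ln 2 / 142 = 0.004881 min⁻¹
534 min is 3.761 half-lives, so C = 254 × (1/2)^3.761 = 254 × 0.07378 ≈ 18.7 µg/L

18.7 µg/L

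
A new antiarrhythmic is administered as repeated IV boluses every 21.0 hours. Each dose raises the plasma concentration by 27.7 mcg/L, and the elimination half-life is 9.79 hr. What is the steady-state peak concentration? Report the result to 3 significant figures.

35.8 mcg/L

k = ln 2 / 9.79 = 0.07080 hr⁻¹
Fraction remaining after one interval: e^(−kτ) = e^(−0.07080 × 21.0) = 0.2261
R = 1 / (1 − 0.2261) = 1.292
Css,max = 27.7 × 1.292 ≈ 35.8 mcg/L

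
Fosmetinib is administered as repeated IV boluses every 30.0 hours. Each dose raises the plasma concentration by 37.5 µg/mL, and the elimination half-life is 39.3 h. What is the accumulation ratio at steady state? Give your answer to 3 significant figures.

2.43

k = ln 2 / 39.3 = 0.01764 h⁻¹
Fraction remaining after one interval: e^(−kτ) = e^(−0.01764 × 30.0) = 0.5891
R = 1 / (1 − 0.5891) = 1 / 0.4109 ≈ 2.43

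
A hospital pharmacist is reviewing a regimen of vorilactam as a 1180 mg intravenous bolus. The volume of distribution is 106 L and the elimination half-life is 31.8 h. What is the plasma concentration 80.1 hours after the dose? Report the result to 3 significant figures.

1.94 µg/mL

C₀ = dose / V = 1180 / 106 = 11.13 µg/mL
k = ln 2 / 31.8 = 0.02180 h⁻¹
C(t) = C₀ e^(−kt) = 11.13 × e^(−0.02180 × 80.1) = 11.13 × e^(−1.746) = 11.13 × 0.1745 ≈ 1.94 µg/mL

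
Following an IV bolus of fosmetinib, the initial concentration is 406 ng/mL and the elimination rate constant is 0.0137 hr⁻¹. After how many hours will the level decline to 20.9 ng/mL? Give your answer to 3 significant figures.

217 hours

C(t) = C₀ e^(−kt)  ⇒  t = ln(C₀/C) / k
t = ln(406/20.9) / 0.01370 = 2.967 / 0.01370 ≈ 217 hours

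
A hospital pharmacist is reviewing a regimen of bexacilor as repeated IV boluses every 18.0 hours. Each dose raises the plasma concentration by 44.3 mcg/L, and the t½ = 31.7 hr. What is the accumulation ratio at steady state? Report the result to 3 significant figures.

k = ln 2 / 31.7 = 0.02187 hr⁻¹
Fraction remaining after one interval: e^(−kτ) = e^(−0.02187 × 18.0) = 0.6746
R = 1 / (1 − 0.6746) = 1 / 0.3254 ≈ 3.07

3.07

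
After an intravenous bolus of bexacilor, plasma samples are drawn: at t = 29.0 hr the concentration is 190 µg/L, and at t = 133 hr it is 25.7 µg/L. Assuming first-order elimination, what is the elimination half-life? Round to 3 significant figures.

k = ln(C₁/C₂) / (t₂ − t₁) = ln(190/25.7) / (133 − 29.0)
  = 2.001 / 104.0 = 0.01924 hr⁻¹
t½ = ln 2 / k = ln 2 / 0.01924 ≈ 36.0 hours

36.0 hours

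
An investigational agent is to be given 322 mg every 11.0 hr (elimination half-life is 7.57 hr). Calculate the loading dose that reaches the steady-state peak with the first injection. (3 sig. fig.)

507 mg

k = ln 2 / 7.57 = 0.09157 hr⁻¹
Accumulation ratio R = 1 / (1 − e^(−kτ)) = 1 / (1 − e^(−0.09157×11.0)) = 1 / (1 − 0.3652) = 1.575
Loading dose = maintenance dose × R = 322 × 1.575 ≈ 507 mg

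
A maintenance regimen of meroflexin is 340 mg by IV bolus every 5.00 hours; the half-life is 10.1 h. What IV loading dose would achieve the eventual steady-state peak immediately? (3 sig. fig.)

k = ln 2 / 10.1 = 0.06863 h⁻¹
Accumulation ratio R = 1 / (1 − e^(−kτ)) = 1 / (1 − e^(−0.06863×5.00)) = 1 / (1 − 0.7095) = 3.443
Loading dose = maintenance dose × R = 340 × 3.443 ≈ 1170 mg

1170 mg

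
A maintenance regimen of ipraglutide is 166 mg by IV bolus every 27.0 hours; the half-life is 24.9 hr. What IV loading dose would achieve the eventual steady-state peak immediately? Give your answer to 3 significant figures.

314 mg

k = ln 2 / 24.9 = 0.02784 hr⁻¹
Accumulation ratio R = 1 / (1 − e^(−kτ)) = 1 / (1 − e^(−0.02784×27.0)) = 1 / (1 − 0.4716) = 1.893
Loading dose = maintenance dose × R = 166 × 1.893 ≈ 314 mg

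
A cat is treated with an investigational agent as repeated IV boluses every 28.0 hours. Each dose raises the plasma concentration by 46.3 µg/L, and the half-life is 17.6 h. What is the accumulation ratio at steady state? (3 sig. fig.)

1.50

k = ln 2 / 17.6 = 0.03938 h⁻¹
Fraction remaining after one interval: e^(−kτ) = e^(−0.03938 × 28.0) = 0.3320
R = 1 / (1 − 0.3320) = 1 / 0.6680 ≈ 1.50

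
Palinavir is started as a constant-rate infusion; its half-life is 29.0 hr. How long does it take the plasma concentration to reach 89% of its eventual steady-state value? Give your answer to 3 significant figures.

k = ln 2 / 29.0 = 0.02390 hr⁻¹
f = 1 − e^(−kt)  ⇒  t = −ln(1 − f) / k
t = −ln(1 − 0.89) / 0.02390 = 2.207 / 0.02390 ≈ 92.3 hours

92.3 hours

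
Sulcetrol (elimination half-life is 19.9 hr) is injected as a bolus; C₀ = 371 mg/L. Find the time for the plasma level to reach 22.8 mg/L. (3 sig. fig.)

k = ln 2 / 19.9 = 0.03483 hr⁻¹
C(t) = C₀ e^(−kt)  ⇒  t = ln(C₀/C) / k
t = ln(371/22.8) / 0.03483 = 2.789 / 0.03483 ≈ 80.1 hours

80.1 hours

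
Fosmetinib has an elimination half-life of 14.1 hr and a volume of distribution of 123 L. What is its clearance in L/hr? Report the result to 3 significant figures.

k = ln 2 / t½ = ln 2 / 14.1 = 0.04916 hr⁻¹
CL = k · V = 0.04916 × 123 ≈ 6.05 L/hr

6.05 L/hr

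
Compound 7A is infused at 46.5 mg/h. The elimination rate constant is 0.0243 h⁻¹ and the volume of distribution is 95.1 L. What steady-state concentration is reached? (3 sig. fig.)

CL = k · V = 0.0243 × 95.1 = 2.311 L/h
Css = rate / CL = 46.5 / 2.311 ≈ 20.1 µg/mL

20.1 µg/mL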